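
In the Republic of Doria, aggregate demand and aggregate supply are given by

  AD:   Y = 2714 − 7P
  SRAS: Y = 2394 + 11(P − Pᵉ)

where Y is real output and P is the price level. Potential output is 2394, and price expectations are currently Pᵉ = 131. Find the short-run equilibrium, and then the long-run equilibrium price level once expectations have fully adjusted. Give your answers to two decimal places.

Short run: with Pᵉ = 131, SRAS is Y = 953 + 11P. Setting AD = SRAS gives 1761 = 18P, so P = 97.83 and Y = 2714 − 7P = 2029.17.
Output 2029.17 is below potential 2394, so over time expected prices fall and SRAS shifts right until Y returns to 2394.
Long run: Y = 2394 on the AD curve gives 2394 = 2714 − 7P, so P = 45.71.

Short run: P = 97.83, Y = 2029.17. Long run: P = 45.71.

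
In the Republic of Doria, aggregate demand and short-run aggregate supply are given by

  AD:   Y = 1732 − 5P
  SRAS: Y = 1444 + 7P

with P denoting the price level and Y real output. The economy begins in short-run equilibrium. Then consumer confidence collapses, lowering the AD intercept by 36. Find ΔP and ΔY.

This is a negative demand shock: AD shifts left.
New AD: Y = 1696 − 5P.
Set AD = SRAS: 1696 − 5P = 1444 + 7P, so 252 = 12P and P = 21.
Y = 1696 − 5·21 = 1591.
Initially P = 24, Y = 1612, so ΔP = -3 and ΔY = -21.

ΔP = -3, ΔY = -21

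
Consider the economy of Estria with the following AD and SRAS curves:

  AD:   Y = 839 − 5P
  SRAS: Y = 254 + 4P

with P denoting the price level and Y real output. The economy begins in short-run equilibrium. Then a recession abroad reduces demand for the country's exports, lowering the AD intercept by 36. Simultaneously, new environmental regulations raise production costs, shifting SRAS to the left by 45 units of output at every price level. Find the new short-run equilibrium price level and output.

After both shocks: AD is Y = 803 − 5P and SRAS is Y = 209 + 4P.
Setting them equal: 594 = 9P, so P = 66.
Y = 803 − 5·66 = 473.

P = 66, Y = 473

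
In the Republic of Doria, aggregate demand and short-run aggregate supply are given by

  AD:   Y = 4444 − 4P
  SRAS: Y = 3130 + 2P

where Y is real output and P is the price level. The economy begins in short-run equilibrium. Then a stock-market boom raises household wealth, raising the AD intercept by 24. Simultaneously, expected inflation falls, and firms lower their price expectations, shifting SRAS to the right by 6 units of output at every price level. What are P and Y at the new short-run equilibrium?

P = 222, Y = 3580

After both shocks: AD is Y = 4468 − 4P and SRAS is Y = 3136 + 2P.
Setting them equal: 1332 = 6P, so P = 222.
Y = 4468 − 4·222 = 3580.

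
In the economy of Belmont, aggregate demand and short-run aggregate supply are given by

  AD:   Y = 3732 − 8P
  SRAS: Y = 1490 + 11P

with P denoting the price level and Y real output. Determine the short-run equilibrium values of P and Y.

Set AD = SRAS: 3732 − 8P = 1490 + 11P, so 2242 = 19P and P = 118.
Then Y = 3732 − 8·118 = 2788.

P = 118, Y = 2788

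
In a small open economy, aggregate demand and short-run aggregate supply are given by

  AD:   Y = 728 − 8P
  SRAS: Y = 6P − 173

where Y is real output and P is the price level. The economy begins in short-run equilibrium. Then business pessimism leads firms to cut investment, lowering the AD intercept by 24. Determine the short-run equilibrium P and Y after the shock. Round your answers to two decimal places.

P = 62.64, Y = 202.86

This is a negative demand shock: AD shifts left.
New AD: Y = 704 − 8P.
Set AD = SRAS: 704 − 8P = 6P − 173, so 877 = 14P and P = 62.64.
Substituting into AD, Y = 202.86.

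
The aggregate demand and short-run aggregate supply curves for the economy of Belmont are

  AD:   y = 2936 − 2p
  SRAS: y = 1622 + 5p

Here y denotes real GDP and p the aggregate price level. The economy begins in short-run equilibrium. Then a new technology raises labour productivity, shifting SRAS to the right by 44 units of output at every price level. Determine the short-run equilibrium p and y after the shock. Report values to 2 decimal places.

p = 181.43, y = 2573.14

This is a positive supply shock: SRAS shifts right.
New SRAS: y = 1666 + 5p.
Set AD = SRAS: 2936 − 2p = 1666 + 5p, so 1270 = 7p and p = 181.43.
Substituting into AD, y = 2573.14.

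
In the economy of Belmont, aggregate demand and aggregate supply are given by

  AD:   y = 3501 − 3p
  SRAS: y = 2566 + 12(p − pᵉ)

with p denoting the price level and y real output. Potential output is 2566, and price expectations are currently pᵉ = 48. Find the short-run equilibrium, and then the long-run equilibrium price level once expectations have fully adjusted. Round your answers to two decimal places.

Short run: with pᵉ = 48, SRAS is y = 1990 + 12p. Setting AD = SRAS gives 1511 = 15p, so p = 100.73 and y = 3501 − 3p = 3198.80.
Output 3198.80 is above potential 2566, so over time expected prices rise and SRAS shifts left until y returns to 2566.
Long run: y = 2566 on the AD curve gives 2566 = 3501 − 3p, so p = 311.67.

Short run: p = 100.73, y = 3198.80. Long run: p = 311.67.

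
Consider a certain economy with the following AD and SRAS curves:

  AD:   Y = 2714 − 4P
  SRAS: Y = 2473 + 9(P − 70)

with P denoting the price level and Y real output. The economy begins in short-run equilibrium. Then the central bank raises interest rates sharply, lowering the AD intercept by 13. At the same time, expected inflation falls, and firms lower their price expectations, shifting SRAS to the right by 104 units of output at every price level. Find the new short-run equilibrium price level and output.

After both shocks: AD is Y = 2701 − 4P and SRAS is Y = 1947 + 9P.
Setting them equal: 754 = 13P, so P = 58.
Y = 2701 − 4·58 = 2469.

P = 58, Y = 2469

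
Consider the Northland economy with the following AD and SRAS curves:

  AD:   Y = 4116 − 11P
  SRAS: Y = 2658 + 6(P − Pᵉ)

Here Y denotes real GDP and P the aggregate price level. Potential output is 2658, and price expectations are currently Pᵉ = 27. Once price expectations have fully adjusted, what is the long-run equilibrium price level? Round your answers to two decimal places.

Long-run P = 132.55

Short run: with Pᵉ = 27, SRAS is Y = 2496 + 6P. Setting AD = SRAS gives 1620 = 17P, so P = 95.29 and Y = 4116 − 11P = 3067.76.
Output 3067.76 is above potential 2658, so over time expected prices rise and SRAS shifts left until Y returns to 2658.
Long run: Y = 2658 on the AD curve gives 2658 = 4116 − 11P, so P = 132.55.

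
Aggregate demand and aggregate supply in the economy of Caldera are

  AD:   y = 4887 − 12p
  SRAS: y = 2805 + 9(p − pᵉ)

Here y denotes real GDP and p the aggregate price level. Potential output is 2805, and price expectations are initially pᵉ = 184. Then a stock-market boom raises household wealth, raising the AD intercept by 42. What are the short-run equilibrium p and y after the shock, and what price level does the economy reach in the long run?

Short run: p = 180, y = 2769. Long run: p = 177.

AD shifts right: new AD is y = 4929 − 12p. With pᵉ = 184, SRAS is y = 1149 + 9p.
Short run: 4929 − 12p = 1149 + 9p gives 3780 = 21p, so p = 180 and y = 4929 − 12·180 = 2769.
y = 2769 is below potential 2805; expectations adjust and SRAS shifts right until y = 2805.
Long run: on the new AD curve, 2805 = 4929 − 12p gives p = 177.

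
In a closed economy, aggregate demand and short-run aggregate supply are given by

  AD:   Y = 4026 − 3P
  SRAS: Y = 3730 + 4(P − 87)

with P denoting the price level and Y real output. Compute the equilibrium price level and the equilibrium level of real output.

Write SRAS as Y = 3730 + 4P − 348 = 3382 + 4P.
Set AD = SRAS: 4026 − 3P = 3382 + 4P, so 644 = 7P and P = 92.
Then Y = 4026 − 3·92 = 3750.

P = 92, Y = 3750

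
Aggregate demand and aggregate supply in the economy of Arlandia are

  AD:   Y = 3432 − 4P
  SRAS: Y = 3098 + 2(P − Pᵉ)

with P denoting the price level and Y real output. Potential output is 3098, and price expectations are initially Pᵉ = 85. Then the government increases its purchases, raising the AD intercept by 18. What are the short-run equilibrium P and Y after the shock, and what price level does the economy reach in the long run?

AD shifts right: new AD is Y = 3450 − 4P. With Pᵉ = 85, SRAS is Y = 2928 + 2P.
Short run: 3450 − 4P = 2928 + 2P gives 522 = 6P, so P = 87 and Y = 3450 − 4·87 = 3102.
Y = 3102 is above potential 3098; expectations adjust and SRAS shifts left until Y = 3098.
Long run: on the new AD curve, 3098 = 3450 − 4P gives P = 88.

Short run: P = 87, Y = 3102. Long run: P = 88.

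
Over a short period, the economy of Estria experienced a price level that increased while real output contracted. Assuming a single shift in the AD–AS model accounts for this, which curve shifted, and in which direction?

SRAS shifted left

P rose and Y fell. An AD shift moves P and Y in the same direction; an SRAS shift moves them in opposite directions.
Here P and Y moved in opposite directions, so the SRAS curve shifted.
Since Y fell, SRAS shifted left.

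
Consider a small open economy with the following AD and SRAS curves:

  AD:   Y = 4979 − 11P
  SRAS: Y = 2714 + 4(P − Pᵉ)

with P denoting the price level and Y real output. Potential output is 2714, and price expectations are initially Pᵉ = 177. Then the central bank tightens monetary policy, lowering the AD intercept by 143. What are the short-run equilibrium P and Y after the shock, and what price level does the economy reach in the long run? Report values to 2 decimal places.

Short run: P = 188.67, Y = 2760.67. Long run: P = 192.91.

AD shifts left: new AD is Y = 4836 − 11P. With Pᵉ = 177, SRAS is Y = 2006 + 4P.
Short run: 4836 − 11P = 2006 + 4P gives 2830 = 15P, so P = 188.67 and Y = 4836 − 11P = 2760.67.
Y = 2760.67 is above potential 2714; expectations adjust and SRAS shifts left until Y = 2714.
Long run: on the new AD curve, 2714 = 4836 − 11P gives P = 192.91.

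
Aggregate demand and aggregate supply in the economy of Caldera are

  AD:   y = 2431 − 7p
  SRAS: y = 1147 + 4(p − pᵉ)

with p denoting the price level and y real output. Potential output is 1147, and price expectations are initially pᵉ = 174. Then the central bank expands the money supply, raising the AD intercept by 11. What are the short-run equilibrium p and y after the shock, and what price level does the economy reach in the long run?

AD shifts right: new AD is y = 2442 − 7p. With pᵉ = 174, SRAS is y = 451 + 4p.
Short run: 2442 − 7p = 451 + 4p gives 1991 = 11p, so p = 181 and y = 2442 − 7·181 = 1175.
y = 1175 is above potential 1147; expectations adjust and SRAS shifts left until y = 1147.
Long run: on the new AD curve, 1147 = 2442 − 7p gives p = 185.

Short run: p = 181, y = 1175. Long run: p = 185.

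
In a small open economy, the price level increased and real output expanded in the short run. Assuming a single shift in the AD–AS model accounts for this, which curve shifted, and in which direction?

AD shifted right

P rose and Y rose. An AD shift moves P and Y in the same direction; an SRAS shift moves them in opposite directions.
Here P and Y moved in the same direction, so the AD curve shifted.
Since Y rose, AD shifted right.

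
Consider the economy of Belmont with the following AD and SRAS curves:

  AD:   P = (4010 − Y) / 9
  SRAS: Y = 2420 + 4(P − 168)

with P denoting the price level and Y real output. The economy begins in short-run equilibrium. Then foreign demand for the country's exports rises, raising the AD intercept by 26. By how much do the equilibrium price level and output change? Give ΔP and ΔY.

ΔP = +2, ΔY = +8

This is a positive demand shock: AD shifts right.
New AD: Y = 4036 − 9P.
SRAS can be written Y = 1748 + 4P.
Set AD = SRAS: 4036 − 9P = 1748 + 4P, so 2288 = 13P and P = 176.
Y = 4036 − 9·176 = 2452.
Initially P = 174, Y = 2444, so ΔP = +2 and ΔY = +8.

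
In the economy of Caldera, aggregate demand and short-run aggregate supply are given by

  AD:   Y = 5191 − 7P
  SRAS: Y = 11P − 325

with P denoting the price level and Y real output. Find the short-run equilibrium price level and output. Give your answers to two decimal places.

Set AD = SRAS: 5191 − 7P = 11P − 325, so 5516 = 18P and P = 306.44.
Substituting into AD, Y = 5191 − 7P = 3045.89.

P = 306.44, Y = 3045.89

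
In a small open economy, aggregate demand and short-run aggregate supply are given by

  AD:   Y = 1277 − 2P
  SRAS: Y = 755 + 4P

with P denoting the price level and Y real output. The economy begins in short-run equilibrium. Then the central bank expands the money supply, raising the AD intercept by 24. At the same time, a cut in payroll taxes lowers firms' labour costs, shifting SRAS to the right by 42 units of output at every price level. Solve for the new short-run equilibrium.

P = 84, Y = 1133

After both shocks: AD is Y = 1301 − 2P and SRAS is Y = 797 + 4P.
Setting them equal: 504 = 6P, so P = 84.
Y = 1301 − 2·84 = 1133.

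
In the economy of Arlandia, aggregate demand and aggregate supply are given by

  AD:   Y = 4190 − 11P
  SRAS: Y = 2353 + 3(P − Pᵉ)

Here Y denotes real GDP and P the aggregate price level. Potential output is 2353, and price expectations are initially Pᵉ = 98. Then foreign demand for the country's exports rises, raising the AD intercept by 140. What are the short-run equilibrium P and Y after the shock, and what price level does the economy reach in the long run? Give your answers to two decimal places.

Short run: P = 162.21, Y = 2545.64. Long run: P = 179.73.

AD shifts right: new AD is Y = 4330 − 11P. With Pᵉ = 98, SRAS is Y = 2059 + 3P.
Short run: 4330 − 11P = 2059 + 3P gives 2271 = 14P, so P = 162.21 and Y = 4330 − 11P = 2545.64.
Y = 2545.64 is above potential 2353; expectations adjust and SRAS shifts left until Y = 2353.
Long run: on the new AD curve, 2353 = 4330 − 11P gives P = 179.73.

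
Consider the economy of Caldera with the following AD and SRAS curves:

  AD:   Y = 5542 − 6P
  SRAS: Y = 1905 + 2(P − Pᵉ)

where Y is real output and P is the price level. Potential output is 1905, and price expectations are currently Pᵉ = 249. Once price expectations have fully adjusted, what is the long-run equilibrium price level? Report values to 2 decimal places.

Short run: with Pᵉ = 249, SRAS is Y = 1407 + 2P. Setting AD = SRAS gives 4135 = 8P, so P = 516.88 and Y = 5542 − 6P = 2440.75.
Output 2440.75 is above potential 1905, so over time expected prices rise and SRAS shifts left until Y returns to 1905.
Long run: Y = 1905 on the AD curve gives 1905 = 5542 − 6P, so P = 606.17.

Long-run P = 606.17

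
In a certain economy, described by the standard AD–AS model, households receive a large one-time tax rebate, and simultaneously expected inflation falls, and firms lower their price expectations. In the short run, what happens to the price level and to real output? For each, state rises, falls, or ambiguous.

The first event is a positive demand shock: AD shifts right, which by itself pushes P up and Y up.
The second is a favourable supply shock: SRAS shifts right, which by itself pushes P down and Y up.
The two shocks push P in opposite directions, so the effect on P is ambiguous. Both shocks push Y up, so Y rises.

Price level: ambiguous; output: rises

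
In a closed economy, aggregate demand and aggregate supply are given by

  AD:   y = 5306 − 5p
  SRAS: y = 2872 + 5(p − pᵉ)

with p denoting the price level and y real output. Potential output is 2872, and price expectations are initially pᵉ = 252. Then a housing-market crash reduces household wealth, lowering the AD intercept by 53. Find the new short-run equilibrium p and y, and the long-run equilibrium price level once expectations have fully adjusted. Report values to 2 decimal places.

AD shifts left: new AD is y = 5253 − 5p. With pᵉ = 252, SRAS is y = 1612 + 5p.
Short run: 5253 − 5p = 1612 + 5p gives 3641 = 10p, so p = 364.10 and y = 5253 − 5p = 3432.50.
y = 3432.50 is above potential 2872; expectations adjust and SRAS shifts left until y = 2872.
Long run: on the new AD curve, 2872 = 5253 − 5p gives p = 476.20.

Short run: p = 364.10, y = 3432.50. Long run: p = 476.20.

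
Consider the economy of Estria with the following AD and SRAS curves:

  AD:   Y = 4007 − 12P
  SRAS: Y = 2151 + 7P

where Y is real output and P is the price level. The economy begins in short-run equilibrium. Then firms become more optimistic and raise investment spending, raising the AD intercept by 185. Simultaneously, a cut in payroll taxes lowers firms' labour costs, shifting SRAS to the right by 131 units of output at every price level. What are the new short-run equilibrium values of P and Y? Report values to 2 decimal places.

P = 100.53, Y = 2985.68

After both shocks: AD is Y = 4192 − 12P and SRAS is Y = 2282 + 7P.
Setting them equal: 1910 = 19P, so P = 100.53.
Substituting into AD, Y = 2985.68.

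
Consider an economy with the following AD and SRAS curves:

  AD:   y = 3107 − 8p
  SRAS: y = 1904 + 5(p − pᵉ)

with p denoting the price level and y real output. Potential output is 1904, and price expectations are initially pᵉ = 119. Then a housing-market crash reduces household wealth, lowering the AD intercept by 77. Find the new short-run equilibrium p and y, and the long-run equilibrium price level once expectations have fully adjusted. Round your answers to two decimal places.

Short run: p = 132.38, y = 1970.92. Long run: p = 140.75.

AD shifts left: new AD is y = 3030 − 8p. With pᵉ = 119, SRAS is y = 1309 + 5p.
Short run: 3030 − 8p = 1309 + 5p gives 1721 = 13p, so p = 132.38 and y = 3030 − 8p = 1970.92.
y = 1970.92 is above potential 1904; expectations adjust and SRAS shifts left until y = 1904.
Long run: on the new AD curve, 1904 = 3030 − 8p gives p = 140.75.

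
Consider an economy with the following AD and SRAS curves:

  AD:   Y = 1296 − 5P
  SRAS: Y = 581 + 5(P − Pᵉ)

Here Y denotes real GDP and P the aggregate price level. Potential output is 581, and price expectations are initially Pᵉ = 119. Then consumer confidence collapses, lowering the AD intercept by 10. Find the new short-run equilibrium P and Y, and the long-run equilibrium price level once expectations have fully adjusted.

AD shifts left: new AD is Y = 1286 − 5P. With Pᵉ = 119, SRAS is Y = 5P − 14.
Short run: 1286 − 5P = 5P − 14 gives 1300 = 10P, so P = 130 and Y = 1286 − 5·130 = 636.
Y = 636 is above potential 581; expectations adjust and SRAS shifts left until Y = 581.
Long run: on the new AD curve, 581 = 1286 − 5P gives P = 141.

Short run: P = 130, Y = 636. Long run: P = 141.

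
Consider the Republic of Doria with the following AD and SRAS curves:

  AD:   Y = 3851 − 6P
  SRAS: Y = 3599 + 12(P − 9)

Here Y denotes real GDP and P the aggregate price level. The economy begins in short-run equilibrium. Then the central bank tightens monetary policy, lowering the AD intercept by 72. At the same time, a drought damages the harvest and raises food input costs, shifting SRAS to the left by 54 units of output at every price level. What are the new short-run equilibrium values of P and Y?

After both shocks: AD is Y = 3779 − 6P and SRAS is Y = 3437 + 12P.
Setting them equal: 342 = 18P, so P = 19.
Y = 3779 − 6·19 = 3665.

P = 19, Y = 3665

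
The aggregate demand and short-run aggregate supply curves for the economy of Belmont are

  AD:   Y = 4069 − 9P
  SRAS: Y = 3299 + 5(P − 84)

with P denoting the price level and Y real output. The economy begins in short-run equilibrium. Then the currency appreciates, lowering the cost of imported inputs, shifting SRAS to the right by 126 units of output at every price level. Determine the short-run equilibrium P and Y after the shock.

P = 76, Y = 3385

This is a positive supply shock: SRAS shifts right.
New SRAS: Y = 3005 + 5P.
Set AD = SRAS: 4069 − 9P = 3005 + 5P, so 1064 = 14P and P = 76.
Y = 4069 − 9·76 = 3385.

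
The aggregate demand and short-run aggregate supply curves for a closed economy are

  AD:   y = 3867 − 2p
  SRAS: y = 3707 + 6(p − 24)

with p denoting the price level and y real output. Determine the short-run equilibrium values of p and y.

Write SRAS as y = 3707 + 6p − 144 = 3563 + 6p.
Set AD = SRAS: 3867 − 2p = 3563 + 6p, so 304 = 8p and p = 38.
Then y = 3867 − 2·38 = 3791.

p = 38, y = 3791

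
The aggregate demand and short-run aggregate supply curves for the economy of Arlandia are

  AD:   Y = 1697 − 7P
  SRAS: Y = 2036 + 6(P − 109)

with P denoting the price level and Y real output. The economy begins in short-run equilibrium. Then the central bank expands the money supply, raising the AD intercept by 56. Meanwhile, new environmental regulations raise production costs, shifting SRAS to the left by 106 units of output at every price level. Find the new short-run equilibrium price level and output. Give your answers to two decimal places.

After both shocks: AD is Y = 1753 − 7P and SRAS is Y = 1276 + 6P.
Setting them equal: 477 = 13P, so P = 36.69.
Substituting into AD, Y = 1496.15.

P = 36.69, Y = 1496.15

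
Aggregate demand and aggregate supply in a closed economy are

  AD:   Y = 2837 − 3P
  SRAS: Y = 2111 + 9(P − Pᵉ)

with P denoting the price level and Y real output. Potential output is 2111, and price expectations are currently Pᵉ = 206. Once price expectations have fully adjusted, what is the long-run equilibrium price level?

Long-run P = 242

Short run: with Pᵉ = 206, SRAS is Y = 257 + 9P. Setting AD = SRAS gives 2580 = 12P, so P = 215 and Y = 2837 − 3·215 = 2192.
Output 2192 is above potential 2111, so over time expected prices rise and SRAS shifts left until Y returns to 2111.
Long run: Y = 2111 on the AD curve gives 2111 = 2837 − 3P, so P = 242.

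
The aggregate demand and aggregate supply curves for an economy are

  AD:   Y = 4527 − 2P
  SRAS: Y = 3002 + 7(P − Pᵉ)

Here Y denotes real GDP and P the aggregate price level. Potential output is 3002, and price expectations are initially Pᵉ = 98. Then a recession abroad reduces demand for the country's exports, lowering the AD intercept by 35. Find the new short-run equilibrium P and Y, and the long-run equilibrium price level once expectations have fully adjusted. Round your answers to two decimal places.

Short run: P = 241.78, Y = 4008.44. Long run: P = 745.00.

AD shifts left: new AD is Y = 4492 − 2P. With Pᵉ = 98, SRAS is Y = 2316 + 7P.
Short run: 4492 − 2P = 2316 + 7P gives 2176 = 9P, so P = 241.78 and Y = 4492 − 2P = 4008.44.
Y = 4008.44 is above potential 3002; expectations adjust and SRAS shifts left until Y = 3002.
Long run: on the new AD curve, 3002 = 4492 − 2P gives P = 745.00.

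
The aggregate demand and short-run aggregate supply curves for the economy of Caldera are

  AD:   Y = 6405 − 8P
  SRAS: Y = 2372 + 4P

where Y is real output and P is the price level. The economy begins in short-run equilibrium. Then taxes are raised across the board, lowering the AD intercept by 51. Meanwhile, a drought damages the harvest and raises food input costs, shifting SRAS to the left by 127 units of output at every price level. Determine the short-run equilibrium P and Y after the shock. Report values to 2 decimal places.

After both shocks: AD is Y = 6354 − 8P and SRAS is Y = 2245 + 4P.
Setting them equal: 4109 = 12P, so P = 342.42.
Substituting into AD, Y = 3614.67.

P = 342.42, Y = 3614.67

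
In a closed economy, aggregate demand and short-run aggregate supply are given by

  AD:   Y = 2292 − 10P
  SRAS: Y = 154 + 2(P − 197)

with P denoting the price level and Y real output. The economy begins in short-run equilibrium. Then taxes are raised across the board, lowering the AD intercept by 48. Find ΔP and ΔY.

This is a negative demand shock: AD shifts left.
New AD: Y = 2244 − 10P.
SRAS can be written Y = 2P − 240.
Set AD = SRAS: 2244 − 10P = 2P − 240, so 2484 = 12P and P = 207.
Y = 2244 − 10·207 = 174.
Initially P = 211, Y = 182, so ΔP = -4 and ΔY = -8.

ΔP = -4, ΔY = -8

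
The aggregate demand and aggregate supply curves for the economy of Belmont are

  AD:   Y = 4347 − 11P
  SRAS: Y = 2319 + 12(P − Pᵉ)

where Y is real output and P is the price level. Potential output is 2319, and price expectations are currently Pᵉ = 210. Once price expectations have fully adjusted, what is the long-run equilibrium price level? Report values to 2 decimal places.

Short run: with Pᵉ = 210, SRAS is Y = 12P − 201. Setting AD = SRAS gives 4548 = 23P, so P = 197.74 and Y = 4347 − 11P = 2171.87.
Output 2171.87 is below potential 2319, so over time expected prices fall and SRAS shifts right until Y returns to 2319.
Long run: Y = 2319 on the AD curve gives 2319 = 4347 − 11P, so P = 184.36.

Long-run P = 184.36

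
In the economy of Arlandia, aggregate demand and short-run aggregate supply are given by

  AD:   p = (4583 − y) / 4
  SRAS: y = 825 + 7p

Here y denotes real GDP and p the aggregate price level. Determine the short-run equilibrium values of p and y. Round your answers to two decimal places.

p = 341.64, y = 3216.45

Rearrange AD to y = 4583 − 4p.
Set AD = SRAS: 4583 − 4p = 825 + 7p, so 3758 = 11p and p = 341.64.
Substituting into AD, y = 4583 − 4p = 3216.45.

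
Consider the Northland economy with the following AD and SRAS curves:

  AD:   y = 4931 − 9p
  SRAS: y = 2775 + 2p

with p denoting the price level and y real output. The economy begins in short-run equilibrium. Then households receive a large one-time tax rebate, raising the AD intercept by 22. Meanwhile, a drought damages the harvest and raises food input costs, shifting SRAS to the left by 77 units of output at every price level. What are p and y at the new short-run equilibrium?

p = 205, y = 3108

After both shocks: AD is y = 4953 − 9p and SRAS is y = 2698 + 2p.
Setting them equal: 2255 = 11p, so p = 205.
y = 4953 − 9·205 = 3108.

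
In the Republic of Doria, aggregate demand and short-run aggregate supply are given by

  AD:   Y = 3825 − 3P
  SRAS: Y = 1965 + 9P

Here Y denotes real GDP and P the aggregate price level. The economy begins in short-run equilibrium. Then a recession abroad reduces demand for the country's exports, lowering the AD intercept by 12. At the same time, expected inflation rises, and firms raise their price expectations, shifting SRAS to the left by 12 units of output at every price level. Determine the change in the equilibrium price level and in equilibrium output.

ΔP = +0, ΔY = -12

After both shocks: AD is Y = 3813 − 3P and SRAS is Y = 1953 + 9P.
Setting them equal: 1860 = 12P, so P = 155.
Y = 3813 − 3·155 = 3348.
Initially P = 155, Y = 3360, so ΔP = +0 and ΔY = -12.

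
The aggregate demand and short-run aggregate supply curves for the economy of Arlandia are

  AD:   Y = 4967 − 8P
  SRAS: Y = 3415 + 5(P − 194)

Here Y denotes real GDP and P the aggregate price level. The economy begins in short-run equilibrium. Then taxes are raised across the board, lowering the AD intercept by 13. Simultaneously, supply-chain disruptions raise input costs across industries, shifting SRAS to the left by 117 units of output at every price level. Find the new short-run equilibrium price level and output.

P = 202, Y = 3338

After both shocks: AD is Y = 4954 − 8P and SRAS is Y = 2328 + 5P.
Setting them equal: 2626 = 13P, so P = 202.
Y = 4954 − 8·202 = 3338.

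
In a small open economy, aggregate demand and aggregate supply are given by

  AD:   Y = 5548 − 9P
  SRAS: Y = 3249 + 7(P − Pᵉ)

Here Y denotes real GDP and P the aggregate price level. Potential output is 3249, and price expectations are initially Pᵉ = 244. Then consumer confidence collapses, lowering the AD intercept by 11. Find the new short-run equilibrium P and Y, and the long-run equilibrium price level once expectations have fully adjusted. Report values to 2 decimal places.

AD shifts left: new AD is Y = 5537 − 9P. With Pᵉ = 244, SRAS is Y = 1541 + 7P.
Short run: 5537 − 9P = 1541 + 7P gives 3996 = 16P, so P = 249.75 and Y = 5537 − 9P = 3289.25.
Y = 3289.25 is above potential 3249; expectations adjust and SRAS shifts left until Y = 3249.
Long run: on the new AD curve, 3249 = 5537 − 9P gives P = 254.22.

Short run: P = 249.75, Y = 3289.25. Long run: P = 254.22.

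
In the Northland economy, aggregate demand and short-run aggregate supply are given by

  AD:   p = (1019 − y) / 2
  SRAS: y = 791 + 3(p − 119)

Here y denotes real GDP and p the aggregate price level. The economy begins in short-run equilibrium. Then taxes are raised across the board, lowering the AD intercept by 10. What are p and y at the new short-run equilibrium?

p = 115, y = 779

This is a negative demand shock: AD shifts left.
New AD: y = 1009 − 2p.
SRAS can be written y = 434 + 3p.
Set AD = SRAS: 1009 − 2p = 434 + 3p, so 575 = 5p and p = 115.
y = 1009 − 2·115 = 779.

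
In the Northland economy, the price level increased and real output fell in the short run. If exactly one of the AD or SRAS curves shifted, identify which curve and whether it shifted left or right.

SRAS shifted left

P rose and Y fell. An AD shift moves P and Y in the same direction; an SRAS shift moves them in opposite directions.
Here P and Y moved in opposite directions, so the SRAS curve shifted.
Since Y fell, SRAS shifted left.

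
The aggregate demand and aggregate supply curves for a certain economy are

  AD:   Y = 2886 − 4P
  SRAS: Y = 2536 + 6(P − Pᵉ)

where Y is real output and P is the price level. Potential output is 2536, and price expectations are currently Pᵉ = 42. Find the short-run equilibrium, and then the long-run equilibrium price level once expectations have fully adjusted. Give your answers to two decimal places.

Short run: with Pᵉ = 42, SRAS is Y = 2284 + 6P. Setting AD = SRAS gives 602 = 10P, so P = 60.20 and Y = 2886 − 4P = 2645.20.
Output 2645.20 is above potential 2536, so over time expected prices rise and SRAS shifts left until Y returns to 2536.
Long run: Y = 2536 on the AD curve gives 2536 = 2886 − 4P, so P = 87.50.

Short run: P = 60.20, Y = 2645.20. Long run: P = 87.50.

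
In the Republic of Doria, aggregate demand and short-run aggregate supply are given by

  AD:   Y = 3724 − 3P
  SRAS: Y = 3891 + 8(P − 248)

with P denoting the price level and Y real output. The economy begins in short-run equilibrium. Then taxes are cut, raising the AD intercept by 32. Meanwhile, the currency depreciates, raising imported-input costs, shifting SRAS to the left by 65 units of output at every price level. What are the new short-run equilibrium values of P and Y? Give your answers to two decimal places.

P = 174.00, Y = 3234.00

After both shocks: AD is Y = 3756 − 3P and SRAS is Y = 1842 + 8P.
Setting them equal: 1914 = 11P, so P = 174.00.
Substituting into AD, Y = 3234.00.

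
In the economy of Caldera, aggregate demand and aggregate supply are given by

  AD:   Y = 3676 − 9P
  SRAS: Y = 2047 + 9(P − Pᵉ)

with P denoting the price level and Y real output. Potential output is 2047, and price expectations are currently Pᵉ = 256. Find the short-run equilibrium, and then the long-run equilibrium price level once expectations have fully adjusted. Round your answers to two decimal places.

Short run: with Pᵉ = 256, SRAS is Y = 9P − 257. Setting AD = SRAS gives 3933 = 18P, so P = 218.50 and Y = 3676 − 9P = 1709.50.
Output 1709.50 is below potential 2047, so over time expected prices fall and SRAS shifts right until Y returns to 2047.
Long run: Y = 2047 on the AD curve gives 2047 = 3676 − 9P, so P = 181.00.

Short run: P = 218.50, Y = 1709.50. Long run: P = 181.00.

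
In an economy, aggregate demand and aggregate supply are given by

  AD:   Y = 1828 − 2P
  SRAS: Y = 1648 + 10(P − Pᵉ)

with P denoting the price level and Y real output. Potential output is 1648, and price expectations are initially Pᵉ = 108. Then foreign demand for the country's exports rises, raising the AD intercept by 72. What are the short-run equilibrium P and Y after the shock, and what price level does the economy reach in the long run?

Short run: P = 111, Y = 1678. Long run: P = 126.

AD shifts right: new AD is Y = 1900 − 2P. With Pᵉ = 108, SRAS is Y = 568 + 10P.
Short run: 1900 − 2P = 568 + 10P gives 1332 = 12P, so P = 111 and Y = 1900 − 2·111 = 1678.
Y = 1678 is above potential 1648; expectations adjust and SRAS shifts left until Y = 1648.
Long run: on the new AD curve, 1648 = 1900 − 2P gives P = 126.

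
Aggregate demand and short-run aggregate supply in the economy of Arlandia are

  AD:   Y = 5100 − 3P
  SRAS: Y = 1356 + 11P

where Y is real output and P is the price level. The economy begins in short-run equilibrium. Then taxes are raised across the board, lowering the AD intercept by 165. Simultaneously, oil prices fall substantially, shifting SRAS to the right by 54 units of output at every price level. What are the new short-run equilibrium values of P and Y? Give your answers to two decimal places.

P = 251.79, Y = 4179.64

After both shocks: AD is Y = 4935 − 3P and SRAS is Y = 1410 + 11P.
Setting them equal: 3525 = 14P, so P = 251.79.
Substituting into AD, Y = 4179.64.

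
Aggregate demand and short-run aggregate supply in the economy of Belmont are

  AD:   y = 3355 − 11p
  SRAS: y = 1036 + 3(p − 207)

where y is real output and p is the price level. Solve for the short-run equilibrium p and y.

Write SRAS as y = 1036 + 3p − 621 = 415 + 3p.
Set AD = SRAS: 3355 − 11p = 415 + 3p, so 2940 = 14p and p = 210.
Then y = 3355 − 11·210 = 1045.

p = 210, y = 1045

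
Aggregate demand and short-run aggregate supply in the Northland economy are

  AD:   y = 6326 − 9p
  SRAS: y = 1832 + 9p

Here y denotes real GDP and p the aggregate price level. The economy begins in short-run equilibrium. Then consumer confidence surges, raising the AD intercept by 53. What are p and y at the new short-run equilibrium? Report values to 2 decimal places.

p = 252.61, y = 4105.50

This is a positive demand shock: AD shifts right.
New AD: y = 6379 − 9p.
Set AD = SRAS: 6379 − 9p = 1832 + 9p, so 4547 = 18p and p = 252.61.
Substituting into AD, y = 4105.50.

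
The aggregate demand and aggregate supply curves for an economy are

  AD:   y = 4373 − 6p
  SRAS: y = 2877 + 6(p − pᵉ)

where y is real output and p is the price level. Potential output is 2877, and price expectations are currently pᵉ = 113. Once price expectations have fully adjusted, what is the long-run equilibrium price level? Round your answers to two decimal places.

Short run: with pᵉ = 113, SRAS is y = 2199 + 6p. Setting AD = SRAS gives 2174 = 12p, so p = 181.17 and y = 4373 − 6p = 3286.00.
Output 3286.00 is above potential 2877, so over time expected prices rise and SRAS shifts left until y returns to 2877.
Long run: y = 2877 on the AD curve gives 2877 = 4373 − 6p, so p = 249.33.

Long-run p = 249.33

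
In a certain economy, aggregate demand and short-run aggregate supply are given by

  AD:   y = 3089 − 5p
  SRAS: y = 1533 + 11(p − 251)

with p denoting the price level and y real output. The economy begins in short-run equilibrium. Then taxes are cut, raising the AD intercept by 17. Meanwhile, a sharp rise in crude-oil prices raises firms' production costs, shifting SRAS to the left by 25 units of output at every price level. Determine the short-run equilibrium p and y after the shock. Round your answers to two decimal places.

p = 272.44, y = 1743.81

After both shocks: AD is y = 3106 − 5p and SRAS is y = 11p − 1253.
Setting them equal: 4359 = 16p, so p = 272.44.
Substituting into AD, y = 1743.81.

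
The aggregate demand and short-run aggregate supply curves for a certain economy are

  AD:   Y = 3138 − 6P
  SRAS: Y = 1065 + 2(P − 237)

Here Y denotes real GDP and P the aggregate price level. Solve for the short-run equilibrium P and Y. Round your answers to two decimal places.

Write SRAS as Y = 1065 + 2P − 474 = 591 + 2P.
Set AD = SRAS: 3138 − 6P = 591 + 2P, so 2547 = 8P and P = 318.38.
Substituting into AD, Y = 3138 − 6P = 1227.75.

P = 318.38, Y = 1227.75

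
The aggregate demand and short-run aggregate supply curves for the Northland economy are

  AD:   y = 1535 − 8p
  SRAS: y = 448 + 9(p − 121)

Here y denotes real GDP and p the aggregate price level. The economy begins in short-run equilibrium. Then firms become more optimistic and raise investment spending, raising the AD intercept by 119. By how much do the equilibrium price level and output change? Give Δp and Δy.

This is a positive demand shock: AD shifts right.
New AD: y = 1654 − 8p.
SRAS can be written y = 9p − 641.
Set AD = SRAS: 1654 − 8p = 9p − 641, so 2295 = 17p and p = 135.
y = 1654 − 8·135 = 574.
Initially p = 128, y = 511, so Δp = +7 and Δy = +63.

Δp = +7, Δy = +63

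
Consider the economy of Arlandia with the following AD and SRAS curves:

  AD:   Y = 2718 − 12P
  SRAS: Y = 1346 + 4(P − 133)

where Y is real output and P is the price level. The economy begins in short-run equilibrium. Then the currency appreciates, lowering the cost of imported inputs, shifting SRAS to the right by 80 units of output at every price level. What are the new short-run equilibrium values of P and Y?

P = 114, Y = 1350

This is a positive supply shock: SRAS shifts right.
New SRAS: Y = 894 + 4P.
Set AD = SRAS: 2718 − 12P = 894 + 4P, so 1824 = 16P and P = 114.
Y = 2718 − 12·114 = 1350.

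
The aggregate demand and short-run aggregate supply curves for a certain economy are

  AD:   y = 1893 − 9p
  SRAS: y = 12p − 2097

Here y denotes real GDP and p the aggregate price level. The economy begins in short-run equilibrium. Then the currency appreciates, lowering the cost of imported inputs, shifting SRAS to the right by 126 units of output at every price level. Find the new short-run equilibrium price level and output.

This is a positive supply shock: SRAS shifts right.
New SRAS: y = 12p − 1971.
Set AD = SRAS: 1893 − 9p = 12p − 1971, so 3864 = 21p and p = 184.
y = 1893 − 9·184 = 237.

p = 184, y = 237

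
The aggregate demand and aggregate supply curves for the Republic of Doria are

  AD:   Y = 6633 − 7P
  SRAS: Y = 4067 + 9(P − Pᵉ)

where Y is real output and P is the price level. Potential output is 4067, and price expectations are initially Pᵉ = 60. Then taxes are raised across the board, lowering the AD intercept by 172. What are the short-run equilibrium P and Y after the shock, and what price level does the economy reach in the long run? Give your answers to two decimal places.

AD shifts left: new AD is Y = 6461 − 7P. With Pᵉ = 60, SRAS is Y = 3527 + 9P.
Short run: 6461 − 7P = 3527 + 9P gives 2934 = 16P, so P = 183.38 and Y = 6461 − 7P = 5177.38.
Y = 5177.38 is above potential 4067; expectations adjust and SRAS shifts left until Y = 4067.
Long run: on the new AD curve, 4067 = 6461 − 7P gives P = 342.00.

Short run: P = 183.38, Y = 5177.38. Long run: P = 342.00.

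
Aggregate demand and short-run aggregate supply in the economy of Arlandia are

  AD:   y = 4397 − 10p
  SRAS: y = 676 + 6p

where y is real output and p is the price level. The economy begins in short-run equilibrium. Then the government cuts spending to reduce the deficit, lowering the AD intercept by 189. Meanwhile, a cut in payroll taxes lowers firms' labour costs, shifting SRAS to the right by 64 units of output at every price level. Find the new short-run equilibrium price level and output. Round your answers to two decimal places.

After both shocks: AD is y = 4208 − 10p and SRAS is y = 740 + 6p.
Setting them equal: 3468 = 16p, so p = 216.75.
Substituting into AD, y = 2040.50.

p = 216.75, y = 2040.50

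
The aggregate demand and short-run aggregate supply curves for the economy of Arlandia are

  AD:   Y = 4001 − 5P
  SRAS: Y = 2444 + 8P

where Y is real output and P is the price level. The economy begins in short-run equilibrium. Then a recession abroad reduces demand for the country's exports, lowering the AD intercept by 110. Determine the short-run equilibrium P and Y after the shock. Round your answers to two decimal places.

This is a negative demand shock: AD shifts left.
New AD: Y = 3891 − 5P.
Set AD = SRAS: 3891 − 5P = 2444 + 8P, so 1447 = 13P and P = 111.31.
Substituting into AD, Y = 3334.46.

P = 111.31, Y = 3334.46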